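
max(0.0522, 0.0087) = 0.0522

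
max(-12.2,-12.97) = -12.2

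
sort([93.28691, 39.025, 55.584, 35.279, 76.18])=[35.279, 39.025, 55.584, 76.18, 93.28691]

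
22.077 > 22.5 False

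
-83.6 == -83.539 False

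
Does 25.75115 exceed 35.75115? No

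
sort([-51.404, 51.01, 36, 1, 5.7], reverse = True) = [51.01, 36, 5.7, 1, -51.404]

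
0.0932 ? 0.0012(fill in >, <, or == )>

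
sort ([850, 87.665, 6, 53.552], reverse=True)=[850, 87.665, 53.552, 6]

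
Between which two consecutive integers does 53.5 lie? 53 and 54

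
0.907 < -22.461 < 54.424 False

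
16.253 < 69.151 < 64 False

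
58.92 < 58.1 False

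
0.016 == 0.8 False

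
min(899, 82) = 82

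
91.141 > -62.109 True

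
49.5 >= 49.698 False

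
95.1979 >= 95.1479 True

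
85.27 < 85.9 True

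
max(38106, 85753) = 85753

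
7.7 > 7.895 False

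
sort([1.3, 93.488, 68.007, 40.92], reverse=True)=[93.488, 68.007, 40.92, 1.3]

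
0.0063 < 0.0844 True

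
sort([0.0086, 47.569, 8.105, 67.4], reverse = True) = [67.4, 47.569, 8.105, 0.0086]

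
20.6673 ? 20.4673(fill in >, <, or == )>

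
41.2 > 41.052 True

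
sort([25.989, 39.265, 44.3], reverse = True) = [44.3, 39.265, 25.989]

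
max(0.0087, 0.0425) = 0.0425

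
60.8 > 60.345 True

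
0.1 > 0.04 True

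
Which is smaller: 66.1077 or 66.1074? 66.1074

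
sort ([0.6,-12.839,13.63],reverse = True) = [13.63,0.6,-12.839]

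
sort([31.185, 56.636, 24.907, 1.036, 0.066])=[0.066, 1.036, 24.907, 31.185, 56.636]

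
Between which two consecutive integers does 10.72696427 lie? 10 and 11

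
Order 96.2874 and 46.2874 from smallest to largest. 46.2874, 96.2874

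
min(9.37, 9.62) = 9.37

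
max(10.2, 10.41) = 10.41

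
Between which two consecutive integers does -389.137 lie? -390 and -389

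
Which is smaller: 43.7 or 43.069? 43.069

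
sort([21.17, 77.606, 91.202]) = [21.17, 77.606, 91.202]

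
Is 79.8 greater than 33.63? Yes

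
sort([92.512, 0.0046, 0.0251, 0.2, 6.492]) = [0.0046, 0.0251, 0.2, 6.492, 92.512]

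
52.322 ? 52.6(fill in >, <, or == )<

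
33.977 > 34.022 False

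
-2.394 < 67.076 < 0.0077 False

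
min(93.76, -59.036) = -59.036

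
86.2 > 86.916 False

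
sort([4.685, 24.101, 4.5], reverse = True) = [24.101, 4.685, 4.5]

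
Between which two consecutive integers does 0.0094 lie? 0 and 1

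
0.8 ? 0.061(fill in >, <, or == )>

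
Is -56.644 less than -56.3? Yes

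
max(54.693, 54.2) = 54.693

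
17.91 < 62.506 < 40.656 False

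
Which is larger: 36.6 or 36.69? 36.69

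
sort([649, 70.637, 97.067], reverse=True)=[649, 97.067, 70.637]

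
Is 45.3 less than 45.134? No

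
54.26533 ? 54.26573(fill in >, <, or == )<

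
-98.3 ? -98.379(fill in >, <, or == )>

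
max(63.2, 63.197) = 63.2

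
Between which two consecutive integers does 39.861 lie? 39 and 40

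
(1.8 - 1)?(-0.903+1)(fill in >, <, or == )>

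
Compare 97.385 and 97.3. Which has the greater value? 97.385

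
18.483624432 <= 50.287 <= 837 True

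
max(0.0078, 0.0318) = 0.0318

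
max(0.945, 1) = 1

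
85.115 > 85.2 False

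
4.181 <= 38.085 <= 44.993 True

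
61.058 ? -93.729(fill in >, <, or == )>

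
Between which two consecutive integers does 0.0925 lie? 0 and 1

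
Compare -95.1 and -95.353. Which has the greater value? -95.1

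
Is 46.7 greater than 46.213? Yes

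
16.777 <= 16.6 False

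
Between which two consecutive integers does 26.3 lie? 26 and 27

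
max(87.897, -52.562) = 87.897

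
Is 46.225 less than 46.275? Yes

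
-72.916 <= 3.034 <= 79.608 True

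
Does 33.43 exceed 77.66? No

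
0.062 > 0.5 False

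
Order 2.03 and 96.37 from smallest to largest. 2.03, 96.37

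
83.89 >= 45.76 True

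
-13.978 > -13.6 False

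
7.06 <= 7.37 True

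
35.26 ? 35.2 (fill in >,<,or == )>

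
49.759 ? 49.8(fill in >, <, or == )<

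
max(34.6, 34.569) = 34.6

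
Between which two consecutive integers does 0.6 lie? 0 and 1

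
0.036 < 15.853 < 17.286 True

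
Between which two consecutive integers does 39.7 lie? 39 and 40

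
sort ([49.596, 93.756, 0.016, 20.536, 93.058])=[0.016, 20.536, 49.596, 93.058, 93.756]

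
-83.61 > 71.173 False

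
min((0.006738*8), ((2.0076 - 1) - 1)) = 0.0076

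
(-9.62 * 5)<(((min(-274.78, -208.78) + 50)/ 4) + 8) False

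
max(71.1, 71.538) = 71.538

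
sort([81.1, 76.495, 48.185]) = [48.185, 76.495, 81.1]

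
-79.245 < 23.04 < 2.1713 False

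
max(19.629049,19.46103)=19.629049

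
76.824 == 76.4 False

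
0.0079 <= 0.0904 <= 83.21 True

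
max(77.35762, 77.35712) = 77.35762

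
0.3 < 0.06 False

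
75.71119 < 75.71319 True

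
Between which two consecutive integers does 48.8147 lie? 48 and 49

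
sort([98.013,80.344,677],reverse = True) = [677,98.013,80.344]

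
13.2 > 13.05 True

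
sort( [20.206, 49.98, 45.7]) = [20.206, 45.7, 49.98]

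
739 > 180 True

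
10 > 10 False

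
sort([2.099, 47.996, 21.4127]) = [2.099, 21.4127, 47.996]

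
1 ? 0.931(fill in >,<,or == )>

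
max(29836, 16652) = 29836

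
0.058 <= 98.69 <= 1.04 False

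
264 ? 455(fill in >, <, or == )<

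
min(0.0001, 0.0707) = 0.0001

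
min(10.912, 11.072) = 10.912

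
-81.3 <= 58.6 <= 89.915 True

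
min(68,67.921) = 67.921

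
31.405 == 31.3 False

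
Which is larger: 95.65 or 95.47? 95.65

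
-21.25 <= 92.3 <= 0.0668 False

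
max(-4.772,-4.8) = -4.772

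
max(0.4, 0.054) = 0.4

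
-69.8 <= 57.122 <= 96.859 True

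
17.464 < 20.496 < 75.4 True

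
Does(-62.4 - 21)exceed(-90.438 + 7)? Yes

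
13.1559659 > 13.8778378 False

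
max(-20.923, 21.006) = 21.006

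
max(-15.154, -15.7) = -15.154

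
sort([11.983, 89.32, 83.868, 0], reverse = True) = [89.32, 83.868, 11.983, 0]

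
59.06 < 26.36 False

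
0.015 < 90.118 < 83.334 False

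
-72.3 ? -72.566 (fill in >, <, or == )>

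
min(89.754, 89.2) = 89.2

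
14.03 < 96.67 True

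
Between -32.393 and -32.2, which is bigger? -32.2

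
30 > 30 False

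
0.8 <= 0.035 False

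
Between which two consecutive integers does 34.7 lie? 34 and 35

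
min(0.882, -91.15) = -91.15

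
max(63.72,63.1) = 63.72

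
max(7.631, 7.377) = 7.631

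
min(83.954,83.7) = 83.7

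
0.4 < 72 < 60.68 False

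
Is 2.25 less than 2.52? Yes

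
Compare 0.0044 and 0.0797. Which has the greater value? 0.0797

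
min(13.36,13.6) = 13.36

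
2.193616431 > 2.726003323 False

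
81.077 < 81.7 True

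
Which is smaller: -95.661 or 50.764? -95.661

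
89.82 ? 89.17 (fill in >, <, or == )>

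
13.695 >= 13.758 False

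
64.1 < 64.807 True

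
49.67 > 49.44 True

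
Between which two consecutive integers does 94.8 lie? 94 and 95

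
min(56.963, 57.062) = 56.963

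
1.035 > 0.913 True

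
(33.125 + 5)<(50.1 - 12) False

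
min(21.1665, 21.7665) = 21.1665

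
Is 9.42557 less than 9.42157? No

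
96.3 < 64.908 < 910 False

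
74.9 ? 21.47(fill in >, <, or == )>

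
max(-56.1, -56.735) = -56.1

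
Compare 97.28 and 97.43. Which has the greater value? 97.43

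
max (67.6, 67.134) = 67.6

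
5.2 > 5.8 False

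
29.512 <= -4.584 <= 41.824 False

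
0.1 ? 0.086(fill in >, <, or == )>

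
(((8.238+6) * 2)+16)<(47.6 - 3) True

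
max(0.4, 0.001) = 0.4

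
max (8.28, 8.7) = 8.7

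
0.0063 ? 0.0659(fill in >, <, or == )<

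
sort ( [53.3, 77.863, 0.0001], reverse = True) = [77.863, 53.3, 0.0001]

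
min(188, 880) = 188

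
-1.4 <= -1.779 False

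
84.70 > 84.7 False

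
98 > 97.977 True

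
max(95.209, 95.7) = 95.7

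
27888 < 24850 False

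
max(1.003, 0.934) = 1.003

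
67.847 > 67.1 True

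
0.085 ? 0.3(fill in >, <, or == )<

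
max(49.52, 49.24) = 49.52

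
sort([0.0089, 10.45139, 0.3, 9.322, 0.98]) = [0.0089, 0.3, 0.98, 9.322, 10.45139]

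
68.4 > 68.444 False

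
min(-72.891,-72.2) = -72.891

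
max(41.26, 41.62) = 41.62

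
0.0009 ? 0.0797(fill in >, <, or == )<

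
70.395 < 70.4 True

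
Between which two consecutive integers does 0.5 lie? 0 and 1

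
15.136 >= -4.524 True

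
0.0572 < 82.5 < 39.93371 False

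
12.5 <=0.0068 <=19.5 False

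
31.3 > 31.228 True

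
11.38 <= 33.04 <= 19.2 False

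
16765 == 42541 False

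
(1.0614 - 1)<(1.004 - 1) False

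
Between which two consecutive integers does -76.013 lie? -77 and -76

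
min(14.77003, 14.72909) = 14.72909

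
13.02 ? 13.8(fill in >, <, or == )<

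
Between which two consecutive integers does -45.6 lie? -46 and -45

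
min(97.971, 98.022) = 97.971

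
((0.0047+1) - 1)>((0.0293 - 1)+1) False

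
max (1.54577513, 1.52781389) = 1.54577513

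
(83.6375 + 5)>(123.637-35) True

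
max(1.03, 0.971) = 1.03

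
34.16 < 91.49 True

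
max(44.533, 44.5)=44.533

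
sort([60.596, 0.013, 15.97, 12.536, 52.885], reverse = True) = [60.596, 52.885, 15.97, 12.536, 0.013]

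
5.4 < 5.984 True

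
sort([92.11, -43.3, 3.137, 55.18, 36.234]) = [-43.3, 3.137, 36.234, 55.18, 92.11]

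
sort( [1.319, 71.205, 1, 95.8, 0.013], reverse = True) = [95.8, 71.205, 1.319, 1, 0.013]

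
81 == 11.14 False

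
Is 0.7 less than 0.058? No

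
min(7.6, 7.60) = 7.6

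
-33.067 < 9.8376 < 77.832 True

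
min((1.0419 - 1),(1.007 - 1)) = 0.007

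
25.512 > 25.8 False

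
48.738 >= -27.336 True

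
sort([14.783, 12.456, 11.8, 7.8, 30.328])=[7.8, 11.8, 12.456, 14.783, 30.328]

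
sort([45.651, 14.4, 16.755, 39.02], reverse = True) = [45.651, 39.02, 16.755, 14.4]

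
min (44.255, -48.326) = -48.326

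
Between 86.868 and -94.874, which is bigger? 86.868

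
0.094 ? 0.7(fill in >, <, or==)<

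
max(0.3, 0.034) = 0.3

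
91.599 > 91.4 True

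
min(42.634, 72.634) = 42.634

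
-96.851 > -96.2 False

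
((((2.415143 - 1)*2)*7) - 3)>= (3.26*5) True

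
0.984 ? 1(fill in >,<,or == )<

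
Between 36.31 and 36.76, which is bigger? 36.76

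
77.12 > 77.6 False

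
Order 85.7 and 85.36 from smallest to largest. 85.36, 85.7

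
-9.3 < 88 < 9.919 False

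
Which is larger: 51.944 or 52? 52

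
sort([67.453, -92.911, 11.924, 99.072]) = [-92.911, 11.924, 67.453, 99.072]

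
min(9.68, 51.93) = 9.68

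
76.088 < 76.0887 True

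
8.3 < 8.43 True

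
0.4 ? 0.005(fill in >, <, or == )>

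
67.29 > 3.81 True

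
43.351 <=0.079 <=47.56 False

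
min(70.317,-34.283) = -34.283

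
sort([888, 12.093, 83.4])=[12.093, 83.4, 888]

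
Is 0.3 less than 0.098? No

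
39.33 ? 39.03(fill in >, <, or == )>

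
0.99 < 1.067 True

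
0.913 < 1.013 True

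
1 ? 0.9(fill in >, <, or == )>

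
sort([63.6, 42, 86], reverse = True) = [86, 63.6, 42]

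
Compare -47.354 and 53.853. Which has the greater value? 53.853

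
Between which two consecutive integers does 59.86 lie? 59 and 60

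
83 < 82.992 False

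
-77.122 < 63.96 True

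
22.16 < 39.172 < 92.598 True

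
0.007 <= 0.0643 True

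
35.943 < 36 True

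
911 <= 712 False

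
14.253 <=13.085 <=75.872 False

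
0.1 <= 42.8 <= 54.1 True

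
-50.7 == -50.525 False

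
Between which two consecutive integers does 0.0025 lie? 0 and 1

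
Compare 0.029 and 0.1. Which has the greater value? 0.1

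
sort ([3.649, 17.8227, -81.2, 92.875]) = [-81.2, 3.649, 17.8227, 92.875]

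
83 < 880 True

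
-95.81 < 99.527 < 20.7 False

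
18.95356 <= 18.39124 False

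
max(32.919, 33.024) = 33.024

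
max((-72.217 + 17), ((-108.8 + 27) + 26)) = -55.217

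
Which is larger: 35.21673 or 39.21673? 39.21673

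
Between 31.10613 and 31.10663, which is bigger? 31.10663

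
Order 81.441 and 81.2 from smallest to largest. 81.2, 81.441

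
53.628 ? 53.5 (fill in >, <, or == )>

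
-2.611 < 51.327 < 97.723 True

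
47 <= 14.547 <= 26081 False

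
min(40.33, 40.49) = 40.33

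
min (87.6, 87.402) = 87.402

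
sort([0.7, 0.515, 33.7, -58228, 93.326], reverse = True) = [93.326, 33.7, 0.7, 0.515, -58228]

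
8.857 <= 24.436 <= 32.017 True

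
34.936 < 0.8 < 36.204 False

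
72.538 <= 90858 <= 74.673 False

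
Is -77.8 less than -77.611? Yes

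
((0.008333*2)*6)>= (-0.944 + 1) True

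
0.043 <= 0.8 True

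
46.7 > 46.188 True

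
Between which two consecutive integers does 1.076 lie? 1 and 2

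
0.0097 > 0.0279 False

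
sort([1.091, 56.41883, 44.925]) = [1.091, 44.925, 56.41883]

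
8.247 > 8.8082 False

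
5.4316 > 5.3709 True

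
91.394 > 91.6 False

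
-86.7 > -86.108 False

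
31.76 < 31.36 False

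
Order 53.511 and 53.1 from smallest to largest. 53.1, 53.511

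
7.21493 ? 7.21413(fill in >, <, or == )>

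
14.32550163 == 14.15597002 False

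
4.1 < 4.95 True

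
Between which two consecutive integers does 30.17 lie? 30 and 31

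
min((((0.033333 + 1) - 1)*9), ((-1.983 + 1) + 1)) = 0.017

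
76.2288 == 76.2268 False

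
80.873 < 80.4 False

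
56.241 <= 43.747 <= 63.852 False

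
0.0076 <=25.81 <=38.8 True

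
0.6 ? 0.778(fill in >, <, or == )<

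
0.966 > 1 False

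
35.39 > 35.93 False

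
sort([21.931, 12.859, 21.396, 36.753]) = [12.859, 21.396, 21.931, 36.753]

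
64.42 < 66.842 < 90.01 True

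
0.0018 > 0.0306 False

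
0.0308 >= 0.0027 True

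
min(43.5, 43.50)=43.5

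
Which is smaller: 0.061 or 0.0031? 0.0031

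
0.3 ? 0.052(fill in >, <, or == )>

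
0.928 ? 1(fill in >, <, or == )<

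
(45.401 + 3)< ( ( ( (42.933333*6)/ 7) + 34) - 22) True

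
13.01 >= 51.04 False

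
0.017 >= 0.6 False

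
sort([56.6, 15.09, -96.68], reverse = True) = [56.6, 15.09, -96.68]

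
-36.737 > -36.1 False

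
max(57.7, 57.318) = 57.7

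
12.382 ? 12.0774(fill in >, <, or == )>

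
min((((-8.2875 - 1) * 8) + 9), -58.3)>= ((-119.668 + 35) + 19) True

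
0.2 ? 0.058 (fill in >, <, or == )>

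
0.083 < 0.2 True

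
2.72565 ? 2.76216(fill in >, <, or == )<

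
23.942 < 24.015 True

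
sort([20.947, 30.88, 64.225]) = [20.947, 30.88, 64.225]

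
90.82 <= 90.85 True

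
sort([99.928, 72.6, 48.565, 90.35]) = [48.565, 72.6, 90.35, 99.928]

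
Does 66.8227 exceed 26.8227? Yes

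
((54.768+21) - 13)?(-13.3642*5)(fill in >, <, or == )>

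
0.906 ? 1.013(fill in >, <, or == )<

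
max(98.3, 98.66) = 98.66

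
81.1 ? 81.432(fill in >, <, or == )<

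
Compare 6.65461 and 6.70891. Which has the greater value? 6.70891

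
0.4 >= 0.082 True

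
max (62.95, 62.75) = 62.95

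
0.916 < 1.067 True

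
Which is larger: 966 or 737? 966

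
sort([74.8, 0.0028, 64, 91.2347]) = [0.0028, 64, 74.8, 91.2347]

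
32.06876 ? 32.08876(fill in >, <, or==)<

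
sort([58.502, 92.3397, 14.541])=[14.541, 58.502, 92.3397]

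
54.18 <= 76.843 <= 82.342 True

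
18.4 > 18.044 True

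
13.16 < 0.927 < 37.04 False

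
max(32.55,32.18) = 32.55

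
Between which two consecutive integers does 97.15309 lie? 97 and 98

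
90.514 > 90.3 True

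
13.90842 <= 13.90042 False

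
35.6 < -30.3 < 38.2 False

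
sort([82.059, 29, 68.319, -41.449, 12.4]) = [-41.449, 12.4, 29, 68.319, 82.059]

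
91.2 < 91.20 False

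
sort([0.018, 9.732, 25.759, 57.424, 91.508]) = [0.018, 9.732, 25.759, 57.424, 91.508]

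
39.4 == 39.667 False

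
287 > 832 False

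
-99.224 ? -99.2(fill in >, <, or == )<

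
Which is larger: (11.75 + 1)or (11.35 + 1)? (11.75 + 1)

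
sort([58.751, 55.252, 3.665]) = [3.665, 55.252, 58.751]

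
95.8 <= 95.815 True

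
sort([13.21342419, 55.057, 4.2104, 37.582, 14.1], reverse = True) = [55.057, 37.582, 14.1, 13.21342419, 4.2104]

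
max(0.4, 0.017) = 0.4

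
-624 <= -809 False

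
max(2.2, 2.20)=2.20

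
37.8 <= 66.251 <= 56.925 False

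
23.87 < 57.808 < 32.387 False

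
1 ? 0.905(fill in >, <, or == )>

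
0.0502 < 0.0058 False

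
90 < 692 True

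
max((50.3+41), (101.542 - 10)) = 91.542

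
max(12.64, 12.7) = 12.7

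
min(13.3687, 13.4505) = 13.3687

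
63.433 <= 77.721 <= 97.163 True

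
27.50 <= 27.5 True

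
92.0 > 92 False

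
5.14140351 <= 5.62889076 True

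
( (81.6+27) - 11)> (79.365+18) True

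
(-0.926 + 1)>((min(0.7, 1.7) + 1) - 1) False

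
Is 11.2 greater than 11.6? No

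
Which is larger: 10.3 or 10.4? 10.4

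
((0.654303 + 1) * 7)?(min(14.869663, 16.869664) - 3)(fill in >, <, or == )<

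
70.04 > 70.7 False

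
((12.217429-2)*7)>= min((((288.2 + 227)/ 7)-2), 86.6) False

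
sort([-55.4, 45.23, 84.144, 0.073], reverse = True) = [84.144, 45.23, 0.073, -55.4]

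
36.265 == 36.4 False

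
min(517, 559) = 517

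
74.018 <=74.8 True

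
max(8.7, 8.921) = 8.921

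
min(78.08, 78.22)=78.08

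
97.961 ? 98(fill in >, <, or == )<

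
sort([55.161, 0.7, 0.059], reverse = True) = [55.161, 0.7, 0.059]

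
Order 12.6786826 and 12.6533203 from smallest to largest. 12.6533203, 12.6786826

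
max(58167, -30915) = 58167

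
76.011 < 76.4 True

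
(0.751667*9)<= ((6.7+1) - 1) False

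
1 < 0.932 False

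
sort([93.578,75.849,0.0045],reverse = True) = [93.578,75.849,0.0045]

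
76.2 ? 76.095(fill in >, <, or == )>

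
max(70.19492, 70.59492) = 70.59492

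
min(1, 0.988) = 0.988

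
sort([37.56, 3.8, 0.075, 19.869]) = [0.075, 3.8, 19.869, 37.56]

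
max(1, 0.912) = 1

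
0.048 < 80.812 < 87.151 True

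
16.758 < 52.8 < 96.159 True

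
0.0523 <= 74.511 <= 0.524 False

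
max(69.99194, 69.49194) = 69.99194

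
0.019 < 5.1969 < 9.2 True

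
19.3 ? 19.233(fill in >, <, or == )>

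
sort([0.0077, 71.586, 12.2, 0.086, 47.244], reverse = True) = [71.586, 47.244, 12.2, 0.086, 0.0077]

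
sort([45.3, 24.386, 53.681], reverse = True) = [53.681, 45.3, 24.386]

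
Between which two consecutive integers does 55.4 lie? 55 and 56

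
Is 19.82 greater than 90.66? No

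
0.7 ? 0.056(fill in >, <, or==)>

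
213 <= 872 True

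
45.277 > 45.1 True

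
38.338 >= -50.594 True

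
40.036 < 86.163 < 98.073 True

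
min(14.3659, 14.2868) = 14.2868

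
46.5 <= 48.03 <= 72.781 True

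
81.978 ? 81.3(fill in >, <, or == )>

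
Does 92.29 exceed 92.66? No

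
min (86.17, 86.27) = 86.17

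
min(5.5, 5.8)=5.5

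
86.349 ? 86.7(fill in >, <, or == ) <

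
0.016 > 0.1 False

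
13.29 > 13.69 False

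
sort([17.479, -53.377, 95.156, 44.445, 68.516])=[-53.377, 17.479, 44.445, 68.516, 95.156]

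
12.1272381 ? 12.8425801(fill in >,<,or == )<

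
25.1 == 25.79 False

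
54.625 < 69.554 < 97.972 True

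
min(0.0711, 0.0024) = 0.0024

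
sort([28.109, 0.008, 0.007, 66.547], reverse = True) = [66.547, 28.109, 0.008, 0.007]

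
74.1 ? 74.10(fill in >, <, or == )==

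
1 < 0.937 False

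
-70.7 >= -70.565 False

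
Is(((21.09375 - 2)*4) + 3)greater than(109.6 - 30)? No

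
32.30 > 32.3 False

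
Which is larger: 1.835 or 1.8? 1.835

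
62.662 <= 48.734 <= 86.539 False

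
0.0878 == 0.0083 False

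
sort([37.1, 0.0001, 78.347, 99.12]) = [0.0001, 37.1, 78.347, 99.12]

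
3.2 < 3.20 False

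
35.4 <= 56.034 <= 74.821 True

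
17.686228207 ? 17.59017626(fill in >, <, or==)>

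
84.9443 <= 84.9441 False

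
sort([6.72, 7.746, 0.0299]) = [0.0299, 6.72, 7.746]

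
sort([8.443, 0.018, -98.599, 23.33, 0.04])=[-98.599, 0.018, 0.04, 8.443, 23.33]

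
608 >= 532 True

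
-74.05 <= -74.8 False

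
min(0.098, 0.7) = 0.098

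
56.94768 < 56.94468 False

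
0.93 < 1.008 True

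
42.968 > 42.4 True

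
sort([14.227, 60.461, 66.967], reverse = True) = [66.967, 60.461, 14.227]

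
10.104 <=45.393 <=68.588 True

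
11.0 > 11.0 False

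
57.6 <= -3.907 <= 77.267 False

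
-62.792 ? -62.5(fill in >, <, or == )<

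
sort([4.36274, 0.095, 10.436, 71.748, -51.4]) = [-51.4, 0.095, 4.36274, 10.436, 71.748]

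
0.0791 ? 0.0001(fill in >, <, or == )>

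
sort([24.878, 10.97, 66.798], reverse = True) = [66.798, 24.878, 10.97]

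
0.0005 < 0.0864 True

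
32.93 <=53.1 True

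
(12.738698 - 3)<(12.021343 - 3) False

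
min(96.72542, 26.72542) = 26.72542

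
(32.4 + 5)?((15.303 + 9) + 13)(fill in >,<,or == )>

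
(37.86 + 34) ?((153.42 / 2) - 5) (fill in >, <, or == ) >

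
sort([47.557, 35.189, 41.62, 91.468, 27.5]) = [27.5, 35.189, 41.62, 47.557, 91.468]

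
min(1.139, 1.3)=1.139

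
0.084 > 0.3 False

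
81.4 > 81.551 False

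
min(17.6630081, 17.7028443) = 17.6630081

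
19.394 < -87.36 False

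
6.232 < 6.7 True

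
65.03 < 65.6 True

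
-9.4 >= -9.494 True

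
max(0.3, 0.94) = 0.94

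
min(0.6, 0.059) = 0.059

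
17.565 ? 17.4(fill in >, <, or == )>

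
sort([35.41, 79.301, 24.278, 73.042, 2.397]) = [2.397, 24.278, 35.41, 73.042, 79.301]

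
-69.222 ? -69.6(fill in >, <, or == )>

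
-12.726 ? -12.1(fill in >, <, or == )<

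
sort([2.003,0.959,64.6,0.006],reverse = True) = [64.6,2.003,0.959,0.006]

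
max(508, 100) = 508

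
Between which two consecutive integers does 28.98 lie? 28 and 29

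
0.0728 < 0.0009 False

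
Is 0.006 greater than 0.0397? No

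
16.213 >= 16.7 False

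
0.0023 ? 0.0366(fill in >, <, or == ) <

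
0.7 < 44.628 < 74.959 True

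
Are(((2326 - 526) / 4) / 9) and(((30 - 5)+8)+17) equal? Yes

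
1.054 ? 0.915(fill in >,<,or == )>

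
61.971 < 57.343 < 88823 False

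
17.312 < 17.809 True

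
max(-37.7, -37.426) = -37.426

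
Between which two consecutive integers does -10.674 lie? -11 and -10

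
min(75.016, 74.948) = 74.948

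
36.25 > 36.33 False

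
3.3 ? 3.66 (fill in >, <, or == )<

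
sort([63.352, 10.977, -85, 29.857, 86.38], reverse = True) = [86.38, 63.352, 29.857, 10.977, -85]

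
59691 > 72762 False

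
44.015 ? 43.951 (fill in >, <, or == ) >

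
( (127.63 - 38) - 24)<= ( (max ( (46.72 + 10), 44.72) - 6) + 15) True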